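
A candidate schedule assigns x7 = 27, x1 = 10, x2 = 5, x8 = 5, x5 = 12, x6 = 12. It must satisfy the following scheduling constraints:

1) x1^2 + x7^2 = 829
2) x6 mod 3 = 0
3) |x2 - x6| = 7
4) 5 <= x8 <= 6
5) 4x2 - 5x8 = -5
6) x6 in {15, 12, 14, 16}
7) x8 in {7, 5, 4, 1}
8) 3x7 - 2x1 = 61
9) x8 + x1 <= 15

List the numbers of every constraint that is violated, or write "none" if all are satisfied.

None — every constraint holds.

1) x1^2 + x7^2 = 10^2 + 27^2 = 100 + 729 = 829 — holds.
2) 12 mod 3 = 0 — holds.
3) |5 - 12| = 7 — holds.
4) x8 = 5 lies in [5, 6] — holds.
5) 4x2 - 5x8 = 4(5) - 5(5) = -5 — holds.
6) x6 = 12 is in {15, 12, 14, 16} — holds.
7) x8 = 5 is in {7, 5, 4, 1} — holds.
8) 3x7 - 2x1 = 3(27) - 2(10) = 61 — holds.
9) x8 + x1 = 5 + 10 = 15; 15 ≤ 15 — holds.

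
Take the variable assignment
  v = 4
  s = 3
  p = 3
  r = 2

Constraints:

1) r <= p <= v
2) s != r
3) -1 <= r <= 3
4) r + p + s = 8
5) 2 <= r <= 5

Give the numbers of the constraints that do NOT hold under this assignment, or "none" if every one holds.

1) values 2 <= 3 <= 4 — OK.
2) s = 3, r = 2; distinct — OK.
3) r = 2 lies in [-1, 3] — OK.
4) r + p + s = 2 + 3 + 3 = 8 — OK.
5) r = 2 lies in [2, 5] — OK.

All constraints are satisfied.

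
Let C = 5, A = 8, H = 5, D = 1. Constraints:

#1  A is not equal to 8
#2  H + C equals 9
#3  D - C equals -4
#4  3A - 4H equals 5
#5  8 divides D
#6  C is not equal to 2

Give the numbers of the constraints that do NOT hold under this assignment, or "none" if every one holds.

No — constraints 1, 2, 4, and 5 are not satisfied.

#1 A = 8, but 8 is required to differ — violated.
#2 H + C = 5 + 5 = 10, not 9 — violated.
#3 D - C = 1 - 5 = -4 — OK.
#4 3A - 4H = 3(8) - 4(5) = 4, not 5 — violated.
#5 1 = 8*0 + 1, so 8 does not divide 1 — violated.
#6 C = 5, and 5 ≠ 2 — OK.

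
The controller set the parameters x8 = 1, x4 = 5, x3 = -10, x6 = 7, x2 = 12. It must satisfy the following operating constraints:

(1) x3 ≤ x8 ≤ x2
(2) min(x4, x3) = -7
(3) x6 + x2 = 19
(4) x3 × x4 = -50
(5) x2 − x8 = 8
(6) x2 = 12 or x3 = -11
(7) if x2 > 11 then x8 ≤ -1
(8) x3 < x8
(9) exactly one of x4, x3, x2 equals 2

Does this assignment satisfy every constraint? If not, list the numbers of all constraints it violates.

Constraints 2, 5, 7, and 9 are violated.

(1) values -10 ≤ 1 ≤ 12 — satisfied.
(2) min(5, -10) = -10, not -7 — violated.
(3) x6 + x2 = 7 + 12 = 19 — satisfied.
(4) x3 × x4 = -10 × 5 = -50 — satisfied.
(5) x2 − x8 = 12 − 1 = 11, not 8 — violated.
(6) x2 = 12 = 12 (first disjunct) — satisfied.
(7) x2 = 12 > 11, so we need x8 ≤ -1; but x8 = 1 > -1 — violated.
(8) x3 = -10, x8 = 1; -10 < 1 — satisfied.
(9) x4=5, x3=-10, x2=12; 0 of them equal 2, not exactly one — violated.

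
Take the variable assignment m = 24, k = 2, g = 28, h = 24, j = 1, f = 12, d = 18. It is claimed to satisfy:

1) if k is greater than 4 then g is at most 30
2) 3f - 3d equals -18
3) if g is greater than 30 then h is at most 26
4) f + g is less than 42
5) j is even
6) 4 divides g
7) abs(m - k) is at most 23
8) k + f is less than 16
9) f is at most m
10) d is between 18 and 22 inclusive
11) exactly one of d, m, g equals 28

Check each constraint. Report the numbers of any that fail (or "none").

Constraint 5 does not hold.

1) k = 2, not > 4; antecedent false, conditional vacuously true  ✔
2) 3f - 3d = 3(12) - 3(18) = -18  ✔
3) g = 28, not > 30; antecedent false, conditional vacuously true  ✔
4) f + g = 12 + 28 = 40; 40 < 42  ✔
5) j = 1 is odd  ✘
6) 28 / 4 = 7, so 4 divides 28  ✔
7) abs(24 - 2) = 22; 22 ≤ 23  ✔
8) k + f = 2 + 12 = 14; 14 < 16  ✔
9) f = 12, m = 24; 12 ≤ 24  ✔
10) d = 18 lies in [18, 22]  ✔
11) d=18, m=24, g=28; 1 of them equals 28  ✔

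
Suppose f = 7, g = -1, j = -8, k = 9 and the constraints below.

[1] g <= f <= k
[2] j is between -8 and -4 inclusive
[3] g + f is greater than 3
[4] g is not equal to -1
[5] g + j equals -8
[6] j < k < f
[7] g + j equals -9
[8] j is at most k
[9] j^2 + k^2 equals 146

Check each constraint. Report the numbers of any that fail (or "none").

[1] values -1 <= 7 <= 9 — OK.
[2] j = -8 lies in [-8, -4] — OK.
[3] g + f = -1 + 7 = 6; 6 > 3 — OK.
[4] g = -1, but -1 is required to differ — violated.
[5] g + j = -1 + (-8) = -9, not -8 — violated.
[6] values -8, 9, 7; k = 9 is not < f = 7 — violated.
[7] g + j = -1 + (-8) = -9 — OK.
[8] j = -8, k = 9; -8 ≤ 9 — OK.
[9] j^2 + k^2 = (-8)^2 + 9^2 = 64 + 81 = 145, not 146 — violated.

Constraints 4, 5, 6, and 9 do not hold.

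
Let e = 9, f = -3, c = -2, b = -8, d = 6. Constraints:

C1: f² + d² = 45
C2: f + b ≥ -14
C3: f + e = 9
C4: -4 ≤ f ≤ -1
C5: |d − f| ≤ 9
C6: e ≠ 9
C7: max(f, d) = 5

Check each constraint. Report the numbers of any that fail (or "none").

C1: f² + d² = (-3)² + 6² = 9 + 36 = 45 — OK.
C2: f + b = -3 + (-8) = -11; -11 ≥ -14 — OK.
C3: f + e = -3 + 9 = 6, not 9 — violated.
C4: f = -3 lies in [-4, -1] — OK.
C5: |6 − (-3)| = 9; 9 ≤ 9 — OK.
C6: e = 9, but 9 is required to differ — violated.
C7: max(-3, 6) = 6, not 5 — violated.

Constraints 3, 6, 7 are violated.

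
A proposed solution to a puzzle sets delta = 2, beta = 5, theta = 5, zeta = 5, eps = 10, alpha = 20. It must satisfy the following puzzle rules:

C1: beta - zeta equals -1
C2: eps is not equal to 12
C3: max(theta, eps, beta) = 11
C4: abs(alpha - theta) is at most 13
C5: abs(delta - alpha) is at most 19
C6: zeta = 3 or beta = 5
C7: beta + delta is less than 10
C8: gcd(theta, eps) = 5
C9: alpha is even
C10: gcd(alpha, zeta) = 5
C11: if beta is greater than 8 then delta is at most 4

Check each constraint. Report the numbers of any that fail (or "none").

Constraints 1, 3, 4 do not hold.

C1: beta - zeta = 5 - 5 = 0, not -1  ✗
C2: eps = 10, and 10 ≠ 12  ✓
C3: max(5, 10, 5) = 10, not 11  ✗
C4: abs(20 - 5) = 15; 15 > 13, exceeds bound 13  ✗
C5: abs(2 - 20) = 18; 18 ≤ 19  ✓
C6: zeta = 5 ≠ 3, but beta = 5 = 5 (second disjunct)  ✓
C7: beta + delta = 5 + 2 = 7; 7 < 10  ✓
C8: gcd(5, 10) = 5  ✓
C9: alpha = 20 is even  ✓
C10: gcd(20, 5) = 5  ✓
C11: beta = 5, not > 8; antecedent false, conditional vacuously true  ✓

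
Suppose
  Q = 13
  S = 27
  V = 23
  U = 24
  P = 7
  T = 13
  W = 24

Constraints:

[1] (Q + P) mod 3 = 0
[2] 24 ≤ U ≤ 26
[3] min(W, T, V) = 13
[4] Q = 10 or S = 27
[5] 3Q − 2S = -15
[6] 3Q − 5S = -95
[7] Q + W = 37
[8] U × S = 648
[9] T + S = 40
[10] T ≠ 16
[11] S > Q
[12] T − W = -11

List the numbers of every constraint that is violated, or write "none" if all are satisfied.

[1] Q + P = 20; 20 mod 3 = 2, not 0 — does not hold.
[2] U = 24 lies in [24, 26] — holds.
[3] min(24, 13, 23) = 13 — holds.
[4] Q = 13 ≠ 10, but S = 27 = 27 (second disjunct) — holds.
[5] 3Q − 2S = 3(13) − 2(27) = -15 — holds.
[6] 3Q − 5S = 3(13) − 5(27) = -96, not -95 — does not hold.
[7] Q + W = 13 + 24 = 37 — holds.
[8] U × S = 24 × 27 = 648 — holds.
[9] T + S = 13 + 27 = 40 — holds.
[10] T = 13, and 13 ≠ 16 — holds.
[11] S = 27, Q = 13; 27 > 13 — holds.
[12] T − W = 13 − 24 = -11 — holds.

No — constraints 1, 6 are not satisfied.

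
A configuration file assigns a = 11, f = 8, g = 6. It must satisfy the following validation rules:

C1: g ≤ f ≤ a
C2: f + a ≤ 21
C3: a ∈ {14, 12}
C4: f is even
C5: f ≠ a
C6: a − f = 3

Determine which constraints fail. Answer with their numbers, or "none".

Constraint 3 does not hold.

C1: values 6 ≤ 8 ≤ 11  true
C2: f + a = 8 + 11 = 19; 19 ≤ 21  true
C3: a = 11 is not in {14, 12}  false
C4: f = 8 is even  true
C5: f = 8, a = 11; distinct  true
C6: a − f = 11 − 8 = 3  true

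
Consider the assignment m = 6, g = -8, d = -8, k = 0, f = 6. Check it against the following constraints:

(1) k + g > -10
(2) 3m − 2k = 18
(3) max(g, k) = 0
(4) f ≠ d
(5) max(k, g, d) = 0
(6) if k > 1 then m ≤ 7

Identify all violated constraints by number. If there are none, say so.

All constraints are satisfied.

(1) k + g = 0 + (-8) = -8; -8 > -10  ✔
(2) 3m − 2k = 3(6) − 2(0) = 18  ✔
(3) max(-8, 0) = 0  ✔
(4) f = 6, d = -8; distinct  ✔
(5) max(0, -8, -8) = 0  ✔
(6) k = 0, not > 1; antecedent false, conditional vacuously true  ✔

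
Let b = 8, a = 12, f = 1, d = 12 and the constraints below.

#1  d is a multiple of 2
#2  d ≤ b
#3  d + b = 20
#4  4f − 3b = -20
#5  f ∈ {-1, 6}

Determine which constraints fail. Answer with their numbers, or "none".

#1 12 / 2 = 6, so 2 divides 12 — holds.
#2 d = 12, b = 8; 12 > 8 (want ≤) — does not hold.
#3 d + b = 12 + 8 = 20 — holds.
#4 4f − 3b = 4(1) − 3(8) = -20 — holds.
#5 f = 1 is not in {-1, 6} — does not hold.

Constraints 2, 5 do not hold.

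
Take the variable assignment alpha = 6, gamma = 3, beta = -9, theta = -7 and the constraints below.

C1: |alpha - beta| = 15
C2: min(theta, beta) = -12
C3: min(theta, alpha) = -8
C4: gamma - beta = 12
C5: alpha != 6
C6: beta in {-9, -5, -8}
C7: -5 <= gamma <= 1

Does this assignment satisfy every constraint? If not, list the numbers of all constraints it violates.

C1: |6 - (-9)| = 15 — holds.
C2: min(-7, -9) = -9, not -12 — does not hold.
C3: min(-7, 6) = -7, not -8 — does not hold.
C4: gamma - beta = 3 - (-9) = 12 — holds.
C5: alpha = 6, but 6 is required to differ — does not hold.
C6: beta = -9 is in {-9, -5, -8} — holds.
C7: gamma = 3 is outside [-5, 1] — does not hold.

No — constraints 2, 3, 5, and 7 are not satisfied.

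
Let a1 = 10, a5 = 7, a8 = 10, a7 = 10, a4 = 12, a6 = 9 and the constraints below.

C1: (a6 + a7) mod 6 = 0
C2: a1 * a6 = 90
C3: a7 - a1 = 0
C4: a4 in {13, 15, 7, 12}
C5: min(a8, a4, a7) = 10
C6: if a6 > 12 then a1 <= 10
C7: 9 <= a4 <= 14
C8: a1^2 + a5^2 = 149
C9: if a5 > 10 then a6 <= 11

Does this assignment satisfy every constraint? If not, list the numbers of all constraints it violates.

Constraint 1 is violated.

C1: a6 + a7 = 19; 19 mod 6 = 1, not 0 — fails.
C2: a1 * a6 = 10 * 9 = 90 — holds.
C3: a7 - a1 = 10 - 10 = 0 — holds.
C4: a4 = 12 is in {13, 15, 7, 12} — holds.
C5: min(10, 12, 10) = 10 — holds.
C6: a6 = 9, not > 12; antecedent false, conditional vacuously true — holds.
C7: a4 = 12 lies in [9, 14] — holds.
C8: a1^2 + a5^2 = 10^2 + 7^2 = 100 + 49 = 149 — holds.
C9: a5 = 7, not > 10; antecedent false, conditional vacuously true — holds.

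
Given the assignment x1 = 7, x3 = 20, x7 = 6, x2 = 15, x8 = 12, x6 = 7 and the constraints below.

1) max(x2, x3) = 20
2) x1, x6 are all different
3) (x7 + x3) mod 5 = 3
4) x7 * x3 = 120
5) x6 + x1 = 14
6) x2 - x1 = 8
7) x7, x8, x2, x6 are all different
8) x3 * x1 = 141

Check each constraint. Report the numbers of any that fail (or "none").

Constraints 2, 3, and 8 do not hold.

1) max(15, 20) = 20  holds
2) x1 = x6 = 7, not all different  fails
3) x7 + x3 = 26; 26 mod 5 = 1, not 3  fails
4) x7 * x3 = 6 * 20 = 120  holds
5) x6 + x1 = 7 + 7 = 14  holds
6) x2 - x1 = 15 - 7 = 8  holds
7) values 6, 12, 15, 7 are pairwise distinct  holds
8) x3 * x1 = 20 * 7 = 140, not 141  fails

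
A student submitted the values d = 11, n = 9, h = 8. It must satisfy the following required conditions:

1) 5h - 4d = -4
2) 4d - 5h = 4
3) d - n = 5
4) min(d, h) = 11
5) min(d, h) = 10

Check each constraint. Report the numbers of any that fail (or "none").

Constraints 3, 4, and 5 are violated.

1) 5h - 4d = 5(8) - 4(11) = -4 — holds.
2) 4d - 5h = 4(11) - 5(8) = 4 — holds.
3) d - n = 11 - 9 = 2, not 5 — does not hold.
4) min(11, 8) = 8, not 11 — does not hold.
5) min(11, 8) = 8, not 10 — does not hold.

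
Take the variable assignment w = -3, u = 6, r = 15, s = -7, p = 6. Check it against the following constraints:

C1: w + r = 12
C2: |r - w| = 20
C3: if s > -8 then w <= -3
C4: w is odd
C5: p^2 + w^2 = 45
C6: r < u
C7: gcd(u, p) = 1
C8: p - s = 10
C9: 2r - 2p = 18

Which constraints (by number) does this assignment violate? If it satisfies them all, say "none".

No — constraints 2, 6, 7, 8 are not satisfied.

C1: w + r = -3 + 15 = 12  yes
C2: |15 - (-3)| = 18, not 20  no
C3: s = -7 > -8, so we need w ≤ -3; w = -3 ≤ -3  yes
C4: w = -3 is odd  yes
C5: p^2 + w^2 = 6^2 + (-3)^2 = 36 + 9 = 45  yes
C6: r = 15, u = 6; 15 ≥ 6 (want <)  no
C7: gcd(6, 6) = 6, not 1  no
C8: p - s = 6 - (-7) = 13, not 10  no
C9: 2r - 2p = 2(15) - 2(6) = 18  yes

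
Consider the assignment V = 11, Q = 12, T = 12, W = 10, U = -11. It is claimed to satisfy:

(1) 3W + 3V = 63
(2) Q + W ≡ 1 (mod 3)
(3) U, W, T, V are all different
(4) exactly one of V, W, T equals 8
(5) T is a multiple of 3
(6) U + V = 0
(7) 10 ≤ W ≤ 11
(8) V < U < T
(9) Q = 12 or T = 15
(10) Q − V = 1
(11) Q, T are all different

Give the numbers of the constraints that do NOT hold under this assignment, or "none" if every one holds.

(1) 3W + 3V = 3(10) + 3(11) = 63 — satisfied.
(2) Q + W = 22; 22 mod 3 = 1 — satisfied.
(3) values -11, 10, 12, 11 are pairwise distinct — satisfied.
(4) V=11, W=10, T=12; 0 of them equal 8, not exactly one — violated.
(5) 12 / 3 = 4, so 3 divides 12 — satisfied.
(6) U + V = -11 + 11 = 0 — satisfied.
(7) W = 10 lies in [10, 11] — satisfied.
(8) values 11, -11, 12; V = 11 is not < U = -11 — violated.
(9) Q = 12 = 12 (first disjunct) — satisfied.
(10) Q − V = 12 − 11 = 1 — satisfied.
(11) Q = T = 12, not all different — violated.

Violated: 4, 8, 11.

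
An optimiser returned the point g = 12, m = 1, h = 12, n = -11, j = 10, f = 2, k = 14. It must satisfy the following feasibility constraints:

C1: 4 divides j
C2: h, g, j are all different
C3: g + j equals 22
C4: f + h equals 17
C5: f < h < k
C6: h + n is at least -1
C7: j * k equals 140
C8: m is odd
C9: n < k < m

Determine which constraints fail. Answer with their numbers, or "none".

Violated: 1, 2, 4, and 9.

C1: 10 = 4*2 + 2, so 4 does not divide 10 — violated.
C2: h = g = 12, not all different — violated.
C3: g + j = 12 + 10 = 22 — satisfied.
C4: f + h = 2 + 12 = 14, not 17 — violated.
C5: values 2 < 12 < 14 — satisfied.
C6: h + n = 12 + (-11) = 1; 1 ≥ -1 — satisfied.
C7: j * k = 10 * 14 = 140 — satisfied.
C8: m = 1 is odd — satisfied.
C9: values -11, 14, 1; k = 14 is not < m = 1 — violated.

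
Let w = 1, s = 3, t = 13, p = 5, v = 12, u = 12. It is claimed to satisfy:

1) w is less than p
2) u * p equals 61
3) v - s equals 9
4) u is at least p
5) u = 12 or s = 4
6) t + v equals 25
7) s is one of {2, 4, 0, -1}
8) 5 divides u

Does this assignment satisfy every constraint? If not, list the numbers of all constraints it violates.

1) w = 1, p = 5; 1 < 5 — OK.
2) u * p = 12 * 5 = 60, not 61 — violated.
3) v - s = 12 - 3 = 9 — OK.
4) u = 12, p = 5; 12 ≥ 5 — OK.
5) u = 12 = 12 (first disjunct) — OK.
6) t + v = 13 + 12 = 25 — OK.
7) s = 3 is not in {2, 4, 0, -1} — violated.
8) 12 = 5*2 + 2, so 5 does not divide 12 — violated.

No — constraints 2, 7, and 8 are not satisfied.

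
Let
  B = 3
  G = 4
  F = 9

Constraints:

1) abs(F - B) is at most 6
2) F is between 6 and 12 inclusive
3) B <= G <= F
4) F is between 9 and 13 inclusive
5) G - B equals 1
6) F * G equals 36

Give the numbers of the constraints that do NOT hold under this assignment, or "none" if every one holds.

1) abs(9 - 3) = 6; 6 ≤ 6  ✓
2) F = 9 lies in [6, 12]  ✓
3) values 3 <= 4 <= 9  ✓
4) F = 9 lies in [9, 13]  ✓
5) G - B = 4 - 3 = 1  ✓
6) F * G = 9 * 4 = 36  ✓

All constraints are satisfied.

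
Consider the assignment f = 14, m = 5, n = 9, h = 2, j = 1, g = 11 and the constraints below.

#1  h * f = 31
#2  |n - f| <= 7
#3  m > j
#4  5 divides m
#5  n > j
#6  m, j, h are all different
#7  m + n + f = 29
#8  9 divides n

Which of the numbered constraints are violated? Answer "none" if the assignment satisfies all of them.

#1 h * f = 2 * 14 = 28, not 31 — does not hold.
#2 |9 - 14| = 5; 5 ≤ 7 — holds.
#3 m = 5, j = 1; 5 > 1 — holds.
#4 5 / 5 = 1, so 5 divides 5 — holds.
#5 n = 9, j = 1; 9 > 1 — holds.
#6 values 5, 1, 2 are pairwise distinct — holds.
#7 m + n + f = 5 + 9 + 14 = 28, not 29 — does not hold.
#8 9 / 9 = 1, so 9 divides 9 — holds.

Violated: 1 and 7.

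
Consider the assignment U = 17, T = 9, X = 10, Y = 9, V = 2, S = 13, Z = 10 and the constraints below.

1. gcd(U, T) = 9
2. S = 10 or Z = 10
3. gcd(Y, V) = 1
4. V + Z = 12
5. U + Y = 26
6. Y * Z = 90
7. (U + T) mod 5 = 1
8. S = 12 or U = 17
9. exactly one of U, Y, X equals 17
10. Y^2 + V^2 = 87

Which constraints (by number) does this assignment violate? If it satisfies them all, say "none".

1. gcd(17, 9) = 1, not 9  no
2. S = 13 ≠ 10, but Z = 10 = 10 (second disjunct)  yes
3. gcd(9, 2) = 1  yes
4. V + Z = 2 + 10 = 12  yes
5. U + Y = 17 + 9 = 26  yes
6. Y * Z = 9 * 10 = 90  yes
7. U + T = 26; 26 mod 5 = 1  yes
8. S = 13 ≠ 12, but U = 17 = 17 (second disjunct)  yes
9. U=17, Y=9, X=10; 1 of them equals 17  yes
10. Y^2 + V^2 = 9^2 + 2^2 = 81 + 4 = 85, not 87  no

No — constraints 1 and 10 are not satisfied.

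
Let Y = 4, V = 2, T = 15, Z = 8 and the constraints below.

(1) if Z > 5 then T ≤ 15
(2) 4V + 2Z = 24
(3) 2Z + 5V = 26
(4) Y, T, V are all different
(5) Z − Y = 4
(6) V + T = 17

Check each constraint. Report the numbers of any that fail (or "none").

No violations.

(1) Z = 8 > 5, so we need T ≤ 15; T = 15 ≤ 15 — OK.
(2) 4V + 2Z = 4(2) + 2(8) = 24 — OK.
(3) 2Z + 5V = 2(8) + 5(2) = 26 — OK.
(4) values 4, 15, 2 are pairwise distinct — OK.
(5) Z − Y = 8 − 4 = 4 — OK.
(6) V + T = 2 + 15 = 17 — OK.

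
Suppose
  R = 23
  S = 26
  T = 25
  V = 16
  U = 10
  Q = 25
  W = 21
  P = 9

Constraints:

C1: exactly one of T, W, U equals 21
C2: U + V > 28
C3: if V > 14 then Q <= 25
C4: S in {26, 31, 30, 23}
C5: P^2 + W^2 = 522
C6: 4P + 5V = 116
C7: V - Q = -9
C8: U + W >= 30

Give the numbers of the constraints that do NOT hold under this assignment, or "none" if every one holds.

C1: T=25, W=21, U=10; 1 of them equals 21  holds
C2: U + V = 10 + 16 = 26; 26 ≤ 28, bound 28 not met  fails
C3: V = 16 > 14, so we need Q ≤ 25; Q = 25 ≤ 25  holds
C4: S = 26 is in {26, 31, 30, 23}  holds
C5: P^2 + W^2 = 9^2 + 21^2 = 81 + 441 = 522  holds
C6: 4P + 5V = 4(9) + 5(16) = 116  holds
C7: V - Q = 16 - 25 = -9  holds
C8: U + W = 10 + 21 = 31; 31 ≥ 30  holds

Constraint 2 does not hold.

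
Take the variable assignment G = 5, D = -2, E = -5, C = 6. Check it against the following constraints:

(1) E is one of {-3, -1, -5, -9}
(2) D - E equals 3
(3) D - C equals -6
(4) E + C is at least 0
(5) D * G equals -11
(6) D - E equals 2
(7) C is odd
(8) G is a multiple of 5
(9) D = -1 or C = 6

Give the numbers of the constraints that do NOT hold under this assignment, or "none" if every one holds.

(1) E = -5 is in {-3, -1, -5, -9}  holds
(2) D - E = -2 - (-5) = 3  holds
(3) D - C = -2 - 6 = -8, not -6  fails
(4) E + C = -5 + 6 = 1; 1 ≥ 0  holds
(5) D * G = -2 * 5 = -10, not -11  fails
(6) D - E = -2 - (-5) = 3, not 2  fails
(7) C = 6 is even  fails
(8) 5 / 5 = 1, so 5 divides 5  holds
(9) D = -2 ≠ -1, but C = 6 = 6 (second disjunct)  holds

No — constraints 3, 5, 6, 7 are not satisfied.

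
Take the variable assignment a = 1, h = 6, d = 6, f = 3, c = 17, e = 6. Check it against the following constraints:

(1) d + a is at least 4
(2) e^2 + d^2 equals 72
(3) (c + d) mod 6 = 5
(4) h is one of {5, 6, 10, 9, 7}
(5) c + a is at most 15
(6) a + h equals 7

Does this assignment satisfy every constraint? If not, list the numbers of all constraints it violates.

(1) d + a = 6 + 1 = 7; 7 ≥ 4  true
(2) e^2 + d^2 = 6^2 + 6^2 = 36 + 36 = 72  true
(3) c + d = 23; 23 mod 6 = 5  true
(4) h = 6 is in {5, 6, 10, 9, 7}  true
(5) c + a = 17 + 1 = 18; 18 > 15, bound 15 not met  false
(6) a + h = 1 + 6 = 7  true

Violated: 5.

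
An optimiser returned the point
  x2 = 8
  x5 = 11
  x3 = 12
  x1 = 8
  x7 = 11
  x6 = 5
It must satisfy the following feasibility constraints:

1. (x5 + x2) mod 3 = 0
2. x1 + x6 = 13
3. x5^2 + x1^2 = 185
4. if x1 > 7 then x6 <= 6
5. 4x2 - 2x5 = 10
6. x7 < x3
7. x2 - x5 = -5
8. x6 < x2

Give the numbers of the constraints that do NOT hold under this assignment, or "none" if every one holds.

1. x5 + x2 = 19; 19 mod 3 = 1, not 0 — violated.
2. x1 + x6 = 8 + 5 = 13 — OK.
3. x5^2 + x1^2 = 11^2 + 8^2 = 121 + 64 = 185 — OK.
4. x1 = 8 > 7, so we need x6 ≤ 6; x6 = 5 ≤ 6 — OK.
5. 4x2 - 2x5 = 4(8) - 2(11) = 10 — OK.
6. x7 = 11, x3 = 12; 11 < 12 — OK.
7. x2 - x5 = 8 - 11 = -3, not -5 — violated.
8. x6 = 5, x2 = 8; 5 < 8 — OK.

Constraints 1 and 7 are violated.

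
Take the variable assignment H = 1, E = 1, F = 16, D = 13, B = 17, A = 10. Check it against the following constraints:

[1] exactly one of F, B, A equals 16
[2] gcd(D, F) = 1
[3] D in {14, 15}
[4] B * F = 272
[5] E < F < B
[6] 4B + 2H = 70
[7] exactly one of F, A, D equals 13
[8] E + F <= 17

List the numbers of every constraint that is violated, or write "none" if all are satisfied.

[1] F=16, B=17, A=10; 1 of them equals 16 — satisfied.
[2] gcd(13, 16) = 1 — satisfied.
[3] D = 13 is not in {14, 15} — violated.
[4] B * F = 17 * 16 = 272 — satisfied.
[5] values 1 < 16 < 17 — satisfied.
[6] 4B + 2H = 4(17) + 2(1) = 70 — satisfied.
[7] F=16, A=10, D=13; 1 of them equals 13 — satisfied.
[8] E + F = 1 + 16 = 17; 17 ≤ 17 — satisfied.

Violated: 3.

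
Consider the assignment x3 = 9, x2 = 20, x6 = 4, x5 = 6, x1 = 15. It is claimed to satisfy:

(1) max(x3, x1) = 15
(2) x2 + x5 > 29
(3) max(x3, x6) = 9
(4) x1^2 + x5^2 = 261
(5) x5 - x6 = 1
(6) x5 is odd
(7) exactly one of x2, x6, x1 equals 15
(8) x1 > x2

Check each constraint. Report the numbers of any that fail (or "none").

Violated: 2, 5, 6, and 8.

(1) max(9, 15) = 15 — OK.
(2) x2 + x5 = 20 + 6 = 26; 26 ≤ 29, bound 29 not met — violated.
(3) max(9, 4) = 9 — OK.
(4) x1^2 + x5^2 = 15^2 + 6^2 = 225 + 36 = 261 — OK.
(5) x5 - x6 = 6 - 4 = 2, not 1 — violated.
(6) x5 = 6 is even — violated.
(7) x2=20, x6=4, x1=15; 1 of them equals 15 — OK.
(8) x1 = 15, x2 = 20; 15 ≤ 20 (want >) — violated.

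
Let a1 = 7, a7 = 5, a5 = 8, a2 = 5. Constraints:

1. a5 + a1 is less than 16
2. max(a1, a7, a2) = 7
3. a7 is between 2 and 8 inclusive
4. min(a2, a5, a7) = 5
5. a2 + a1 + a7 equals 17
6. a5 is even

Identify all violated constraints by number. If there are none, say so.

Yes — all constraints hold.

1. a5 + a1 = 8 + 7 = 15; 15 < 16 — holds.
2. max(7, 5, 5) = 7 — holds.
3. a7 = 5 lies in [2, 8] — holds.
4. min(5, 8, 5) = 5 — holds.
5. a2 + a1 + a7 = 5 + 7 + 5 = 17 — holds.
6. a5 = 8 is even — holds.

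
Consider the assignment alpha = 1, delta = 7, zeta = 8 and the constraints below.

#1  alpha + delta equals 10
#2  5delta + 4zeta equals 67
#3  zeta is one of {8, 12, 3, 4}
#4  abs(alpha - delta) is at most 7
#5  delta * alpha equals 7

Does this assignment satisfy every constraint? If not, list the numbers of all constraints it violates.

#1 alpha + delta = 1 + 7 = 8, not 10 — fails.
#2 5delta + 4zeta = 5(7) + 4(8) = 67 — holds.
#3 zeta = 8 is in {8, 12, 3, 4} — holds.
#4 abs(1 - 7) = 6; 6 ≤ 7 — holds.
#5 delta * alpha = 7 * 1 = 7 — holds.

Constraint 1 is violated.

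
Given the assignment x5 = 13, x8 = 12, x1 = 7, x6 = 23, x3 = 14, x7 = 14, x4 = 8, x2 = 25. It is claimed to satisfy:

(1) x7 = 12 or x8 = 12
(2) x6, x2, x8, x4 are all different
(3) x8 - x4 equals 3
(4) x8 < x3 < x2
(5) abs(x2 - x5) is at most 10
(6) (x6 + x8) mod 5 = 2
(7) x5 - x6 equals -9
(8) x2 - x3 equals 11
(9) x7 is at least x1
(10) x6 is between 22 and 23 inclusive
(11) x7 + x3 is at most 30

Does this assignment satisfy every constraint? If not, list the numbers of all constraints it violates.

The assignment fails constraints 3, 5, 6, and 7.

(1) x7 = 14 ≠ 12, but x8 = 12 = 12 (second disjunct) — holds.
(2) values 23, 25, 12, 8 are pairwise distinct — holds.
(3) x8 - x4 = 12 - 8 = 4, not 3 — does not hold.
(4) values 12 < 14 < 25 — holds.
(5) abs(25 - 13) = 12; 12 > 10, exceeds bound 10 — does not hold.
(6) x6 + x8 = 35; 35 mod 5 = 0, not 2 — does not hold.
(7) x5 - x6 = 13 - 23 = -10, not -9 — does not hold.
(8) x2 - x3 = 25 - 14 = 11 — holds.
(9) x7 = 14, x1 = 7; 14 ≥ 7 — holds.
(10) x6 = 23 lies in [22, 23] — holds.
(11) x7 + x3 = 14 + 14 = 28; 28 ≤ 30 — holds.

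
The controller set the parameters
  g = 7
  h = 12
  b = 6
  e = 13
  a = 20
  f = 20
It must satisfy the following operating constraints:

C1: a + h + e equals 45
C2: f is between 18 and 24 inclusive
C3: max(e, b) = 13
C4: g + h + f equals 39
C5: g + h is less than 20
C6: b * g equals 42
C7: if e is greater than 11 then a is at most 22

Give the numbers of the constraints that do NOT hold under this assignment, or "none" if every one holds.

None — every constraint holds.

C1: a + h + e = 20 + 12 + 13 = 45  true
C2: f = 20 lies in [18, 24]  true
C3: max(13, 6) = 13  true
C4: g + h + f = 7 + 12 + 20 = 39  true
C5: g + h = 7 + 12 = 19; 19 < 20  true
C6: b * g = 6 * 7 = 42  true
C7: e = 13 > 11, so we need a ≤ 22; a = 20 ≤ 22  true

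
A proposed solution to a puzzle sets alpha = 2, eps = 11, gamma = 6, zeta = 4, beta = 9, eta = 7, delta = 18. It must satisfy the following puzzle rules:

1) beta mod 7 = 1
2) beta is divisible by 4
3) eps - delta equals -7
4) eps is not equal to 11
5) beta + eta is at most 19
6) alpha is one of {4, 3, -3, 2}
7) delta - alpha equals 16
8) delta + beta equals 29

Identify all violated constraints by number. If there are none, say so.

1) 9 mod 7 = 2, not 1 — violated.
2) 9 = 4*2 + 1, so 4 does not divide 9 — violated.
3) eps - delta = 11 - 18 = -7 — satisfied.
4) eps = 11, but 11 is required to differ — violated.
5) beta + eta = 9 + 7 = 16; 16 ≤ 19 — satisfied.
6) alpha = 2 is in {4, 3, -3, 2} — satisfied.
7) delta - alpha = 18 - 2 = 16 — satisfied.
8) delta + beta = 18 + 9 = 27, not 29 — violated.

The assignment fails constraints 1, 2, 4, 8.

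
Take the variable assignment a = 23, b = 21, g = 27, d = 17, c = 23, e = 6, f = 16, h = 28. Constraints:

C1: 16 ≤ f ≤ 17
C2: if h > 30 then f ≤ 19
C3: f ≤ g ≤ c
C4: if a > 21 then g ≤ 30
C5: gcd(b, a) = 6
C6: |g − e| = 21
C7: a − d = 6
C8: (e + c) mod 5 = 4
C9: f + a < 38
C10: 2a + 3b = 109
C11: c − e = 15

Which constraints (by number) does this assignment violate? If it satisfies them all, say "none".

No — constraints 3, 5, 9, and 11 are not satisfied.

C1: f = 16 lies in [16, 17] — holds.
C2: h = 28, not > 30; antecedent false, conditional vacuously true — holds.
C3: values 16, 27, 23; g = 27 is not ≤ c = 23 — does not hold.
C4: a = 23 > 21, so we need g ≤ 30; g = 27 ≤ 30 — holds.
C5: gcd(21, 23) = 1, not 6 — does not hold.
C6: |27 − 6| = 21 — holds.
C7: a − d = 23 − 17 = 6 — holds.
C8: e + c = 29; 29 mod 5 = 4 — holds.
C9: f + a = 16 + 23 = 39; 39 ≥ 38, bound 38 not met — does not hold.
C10: 2a + 3b = 2(23) + 3(21) = 109 — holds.
C11: c − e = 23 − 6 = 17, not 15 — does not hold.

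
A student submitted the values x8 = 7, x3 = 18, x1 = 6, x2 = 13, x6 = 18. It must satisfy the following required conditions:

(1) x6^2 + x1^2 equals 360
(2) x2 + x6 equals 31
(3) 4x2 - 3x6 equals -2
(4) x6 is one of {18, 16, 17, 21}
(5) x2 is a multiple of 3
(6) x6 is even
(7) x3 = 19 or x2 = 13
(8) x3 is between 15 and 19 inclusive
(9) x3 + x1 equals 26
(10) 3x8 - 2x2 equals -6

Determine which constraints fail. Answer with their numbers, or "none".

(1) x6^2 + x1^2 = 18^2 + 6^2 = 324 + 36 = 360  true
(2) x2 + x6 = 13 + 18 = 31  true
(3) 4x2 - 3x6 = 4(13) - 3(18) = -2  true
(4) x6 = 18 is in {18, 16, 17, 21}  true
(5) 13 = 3*4 + 1, so 3 does not divide 13  false
(6) x6 = 18 is even  true
(7) x3 = 18 ≠ 19, but x2 = 13 = 13 (second disjunct)  true
(8) x3 = 18 lies in [15, 19]  true
(9) x3 + x1 = 18 + 6 = 24, not 26  false
(10) 3x8 - 2x2 = 3(7) - 2(13) = -5, not -6  false

The assignment fails constraints 5, 9, and 10.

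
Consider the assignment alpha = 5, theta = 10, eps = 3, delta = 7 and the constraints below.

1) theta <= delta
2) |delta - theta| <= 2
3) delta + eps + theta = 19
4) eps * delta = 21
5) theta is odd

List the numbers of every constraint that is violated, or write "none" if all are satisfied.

Constraints 1, 2, 3, 5 are violated.

1) theta = 10, delta = 7; 10 > 7 (want ≤)  fails
2) |7 - 10| = 3; 3 > 2, exceeds bound 2  fails
3) delta + eps + theta = 7 + 3 + 10 = 20, not 19  fails
4) eps * delta = 3 * 7 = 21  holds
5) theta = 10 is even  fails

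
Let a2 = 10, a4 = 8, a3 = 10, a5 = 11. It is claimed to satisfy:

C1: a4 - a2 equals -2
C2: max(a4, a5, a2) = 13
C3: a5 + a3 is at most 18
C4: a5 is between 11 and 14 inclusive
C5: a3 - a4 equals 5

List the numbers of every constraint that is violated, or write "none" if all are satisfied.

C1: a4 - a2 = 8 - 10 = -2 — holds.
C2: max(8, 11, 10) = 11, not 13 — does not hold.
C3: a5 + a3 = 11 + 10 = 21; 21 > 18, bound 18 not met — does not hold.
C4: a5 = 11 lies in [11, 14] — holds.
C5: a3 - a4 = 10 - 8 = 2, not 5 — does not hold.

Violated: 2, 3, 5.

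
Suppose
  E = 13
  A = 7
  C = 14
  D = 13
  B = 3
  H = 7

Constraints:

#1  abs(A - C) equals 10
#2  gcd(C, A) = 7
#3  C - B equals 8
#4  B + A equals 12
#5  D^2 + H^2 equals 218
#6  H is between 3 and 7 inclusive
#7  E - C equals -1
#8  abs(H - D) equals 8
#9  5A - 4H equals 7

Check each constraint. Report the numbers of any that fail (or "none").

Constraints 1, 3, 4, and 8 are violated.

#1 abs(7 - 14) = 7, not 10 — does not hold.
#2 gcd(14, 7) = 7 — holds.
#3 C - B = 14 - 3 = 11, not 8 — does not hold.
#4 B + A = 3 + 7 = 10, not 12 — does not hold.
#5 D^2 + H^2 = 13^2 + 7^2 = 169 + 49 = 218 — holds.
#6 H = 7 lies in [3, 7] — holds.
#7 E - C = 13 - 14 = -1 — holds.
#8 abs(7 - 13) = 6, not 8 — does not hold.
#9 5A - 4H = 5(7) - 4(7) = 7 — holds.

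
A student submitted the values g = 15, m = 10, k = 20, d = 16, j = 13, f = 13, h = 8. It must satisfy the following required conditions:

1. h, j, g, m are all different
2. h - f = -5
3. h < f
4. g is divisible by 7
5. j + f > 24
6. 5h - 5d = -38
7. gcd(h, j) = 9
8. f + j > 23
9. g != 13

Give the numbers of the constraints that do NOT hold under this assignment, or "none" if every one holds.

The assignment fails constraints 4, 6, and 7.

1. values 8, 13, 15, 10 are pairwise distinct — OK.
2. h - f = 8 - 13 = -5 — OK.
3. h = 8, f = 13; 8 < 13 — OK.
4. 15 = 7*2 + 1, so 7 does not divide 15 — violated.
5. j + f = 13 + 13 = 26; 26 > 24 — OK.
6. 5h - 5d = 5(8) - 5(16) = -40, not -38 — violated.
7. gcd(8, 13) = 1, not 9 — violated.
8. f + j = 13 + 13 = 26; 26 > 23 — OK.
9. g = 15, and 15 ≠ 13 — OK.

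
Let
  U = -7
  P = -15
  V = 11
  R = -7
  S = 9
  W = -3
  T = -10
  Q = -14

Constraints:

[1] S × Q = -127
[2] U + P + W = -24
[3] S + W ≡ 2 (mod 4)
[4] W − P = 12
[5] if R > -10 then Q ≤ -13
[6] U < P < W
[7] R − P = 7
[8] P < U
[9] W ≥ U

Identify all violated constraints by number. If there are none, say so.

[1] S × Q = 9 × (-14) = -126, not -127 — does not hold.
[2] U + P + W = -7 + (-15) + (-3) = -25, not -24 — does not hold.
[3] S + W = 6; 6 mod 4 = 2 — holds.
[4] W − P = -3 − (-15) = 12 — holds.
[5] R = -7 > -10, so we need Q ≤ -13; Q = -14 ≤ -13 — holds.
[6] values -7, -15, -3; U = -7 is not < P = -15 — does not hold.
[7] R − P = -7 − (-15) = 8, not 7 — does not hold.
[8] P = -15, U = -7; -15 < -7 — holds.
[9] W = -3, U = -7; -3 ≥ -7 — holds.

No — constraints 1, 2, 6, and 7 are not satisfied.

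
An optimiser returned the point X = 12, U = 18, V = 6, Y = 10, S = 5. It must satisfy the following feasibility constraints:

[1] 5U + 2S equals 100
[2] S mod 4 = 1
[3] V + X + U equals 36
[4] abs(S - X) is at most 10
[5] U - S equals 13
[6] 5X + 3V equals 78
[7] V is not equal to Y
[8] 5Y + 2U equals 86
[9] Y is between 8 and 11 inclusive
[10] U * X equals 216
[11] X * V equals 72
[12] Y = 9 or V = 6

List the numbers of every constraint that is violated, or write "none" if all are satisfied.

None — every constraint holds.

[1] 5U + 2S = 5(18) + 2(5) = 100  ✓
[2] 5 mod 4 = 1  ✓
[3] V + X + U = 6 + 12 + 18 = 36  ✓
[4] abs(5 - 12) = 7; 7 ≤ 10  ✓
[5] U - S = 18 - 5 = 13  ✓
[6] 5X + 3V = 5(12) + 3(6) = 78  ✓
[7] V = 6, Y = 10; distinct  ✓
[8] 5Y + 2U = 5(10) + 2(18) = 86  ✓
[9] Y = 10 lies in [8, 11]  ✓
[10] U * X = 18 * 12 = 216  ✓
[11] X * V = 12 * 6 = 72  ✓
[12] Y = 10 ≠ 9, but V = 6 = 6 (second disjunct)  ✓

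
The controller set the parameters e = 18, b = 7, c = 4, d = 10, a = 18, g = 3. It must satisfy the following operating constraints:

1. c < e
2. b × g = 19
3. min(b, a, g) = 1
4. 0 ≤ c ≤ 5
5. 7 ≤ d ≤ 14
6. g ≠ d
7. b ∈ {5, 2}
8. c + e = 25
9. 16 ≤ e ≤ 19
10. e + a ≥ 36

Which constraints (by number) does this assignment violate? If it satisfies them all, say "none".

Constraints 2, 3, 7, 8 are violated.

1. c = 4, e = 18; 4 < 18  ✔
2. b × g = 7 × 3 = 21, not 19  ✘
3. min(7, 18, 3) = 3, not 1  ✘
4. c = 4 lies in [0, 5]  ✔
5. d = 10 lies in [7, 14]  ✔
6. g = 3, d = 10; distinct  ✔
7. b = 7 is not in {5, 2}  ✘
8. c + e = 4 + 18 = 22, not 25  ✘
9. e = 18 lies in [16, 19]  ✔
10. e + a = 18 + 18 = 36; 36 ≥ 36  ✔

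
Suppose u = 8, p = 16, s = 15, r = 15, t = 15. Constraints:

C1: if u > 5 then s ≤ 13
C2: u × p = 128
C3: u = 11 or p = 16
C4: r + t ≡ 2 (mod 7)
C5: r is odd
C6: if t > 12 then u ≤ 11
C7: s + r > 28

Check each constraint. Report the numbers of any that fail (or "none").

C1: u = 8 > 5, so we need s ≤ 13; but s = 15 > 13 — fails.
C2: u × p = 8 × 16 = 128 — holds.
C3: u = 8 ≠ 11, but p = 16 = 16 (second disjunct) — holds.
C4: r + t = 30; 30 mod 7 = 2 — holds.
C5: r = 15 is odd — holds.
C6: t = 15 > 12, so we need u ≤ 11; u = 8 ≤ 11 — holds.
C7: s + r = 15 + 15 = 30; 30 > 28 — holds.

Constraint 1 is violated.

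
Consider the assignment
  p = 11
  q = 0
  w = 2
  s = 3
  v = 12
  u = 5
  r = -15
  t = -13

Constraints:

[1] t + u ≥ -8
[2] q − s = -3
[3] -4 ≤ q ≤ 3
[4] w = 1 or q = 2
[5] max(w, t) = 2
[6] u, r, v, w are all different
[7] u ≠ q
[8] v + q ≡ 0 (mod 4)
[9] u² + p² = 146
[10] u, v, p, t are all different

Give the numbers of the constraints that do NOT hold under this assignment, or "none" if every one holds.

[1] t + u = -13 + 5 = -8; -8 ≥ -8 — holds.
[2] q − s = 0 − 3 = -3 — holds.
[3] q = 0 lies in [-4, 3] — holds.
[4] w = 2 ≠ 1 and q = 0 ≠ 2; both disjuncts false — does not hold.
[5] max(2, -13) = 2 — holds.
[6] values 5, -15, 12, 2 are pairwise distinct — holds.
[7] u = 5, q = 0; distinct — holds.
[8] v + q = 12; 12 mod 4 = 0 — holds.
[9] u² + p² = 5² + 11² = 25 + 121 = 146 — holds.
[10] values 5, 12, 11, -13 are pairwise distinct — holds.

Constraint 4 is violated.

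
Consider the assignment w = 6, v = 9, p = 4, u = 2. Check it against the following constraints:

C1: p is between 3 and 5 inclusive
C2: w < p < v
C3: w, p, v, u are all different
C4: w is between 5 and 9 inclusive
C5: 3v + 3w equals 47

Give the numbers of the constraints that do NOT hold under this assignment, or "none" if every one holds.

The assignment fails constraints 2 and 5.

C1: p = 4 lies in [3, 5]  ✓
C2: values 6, 4, 9; w = 6 is not < p = 4  ✗
C3: values 6, 4, 9, 2 are pairwise distinct  ✓
C4: w = 6 lies in [5, 9]  ✓
C5: 3v + 3w = 3(9) + 3(6) = 45, not 47  ✗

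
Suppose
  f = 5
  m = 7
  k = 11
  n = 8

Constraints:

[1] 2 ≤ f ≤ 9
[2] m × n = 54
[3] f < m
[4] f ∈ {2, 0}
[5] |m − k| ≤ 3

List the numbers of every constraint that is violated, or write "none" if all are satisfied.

The assignment fails constraints 2, 4, and 5.

[1] f = 5 lies in [2, 9] — holds.
[2] m × n = 7 × 8 = 56, not 54 — does not hold.
[3] f = 5, m = 7; 5 < 7 — holds.
[4] f = 5 is not in {2, 0} — does not hold.
[5] |7 − 11| = 4; 4 > 3, exceeds bound 3 — does not hold.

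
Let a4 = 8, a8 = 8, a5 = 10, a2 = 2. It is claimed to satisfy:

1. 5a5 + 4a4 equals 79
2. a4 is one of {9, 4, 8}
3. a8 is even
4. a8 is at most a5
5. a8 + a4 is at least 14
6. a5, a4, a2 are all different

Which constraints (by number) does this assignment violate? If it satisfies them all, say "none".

1. 5a5 + 4a4 = 5(10) + 4(8) = 82, not 79  ✗
2. a4 = 8 is in {9, 4, 8}  ✓
3. a8 = 8 is even  ✓
4. a8 = 8, a5 = 10; 8 ≤ 10  ✓
5. a8 + a4 = 8 + 8 = 16; 16 ≥ 14  ✓
6. values 10, 8, 2 are pairwise distinct  ✓

No — constraint 1 is not satisfied.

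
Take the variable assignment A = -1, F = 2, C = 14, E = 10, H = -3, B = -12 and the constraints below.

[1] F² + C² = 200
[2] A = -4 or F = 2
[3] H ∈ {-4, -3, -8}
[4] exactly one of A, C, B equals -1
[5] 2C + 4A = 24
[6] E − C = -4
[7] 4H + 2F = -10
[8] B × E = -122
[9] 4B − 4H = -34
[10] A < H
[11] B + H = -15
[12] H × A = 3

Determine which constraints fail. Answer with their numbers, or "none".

No — constraints 7, 8, 9, and 10 are not satisfied.

[1] F² + C² = 2² + 14² = 4 + 196 = 200 — satisfied.
[2] A = -1 ≠ -4, but F = 2 = 2 (second disjunct) — satisfied.
[3] H = -3 is in {-4, -3, -8} — satisfied.
[4] A=-1, C=14, B=-12; 1 of them equals -1 — satisfied.
[5] 2C + 4A = 2(14) + 4(-1) = 24 — satisfied.
[6] E − C = 10 − 14 = -4 — satisfied.
[7] 4H + 2F = 4(-3) + 2(2) = -8, not -10 — violated.
[8] B × E = -12 × 10 = -120, not -122 — violated.
[9] 4B − 4H = 4(-12) − 4(-3) = -36, not -34 — violated.
[10] A = -1, H = -3; -1 ≥ -3 (want <) — violated.
[11] B + H = -12 + (-3) = -15 — satisfied.
[12] H × A = -3 × (-1) = 3 — satisfied.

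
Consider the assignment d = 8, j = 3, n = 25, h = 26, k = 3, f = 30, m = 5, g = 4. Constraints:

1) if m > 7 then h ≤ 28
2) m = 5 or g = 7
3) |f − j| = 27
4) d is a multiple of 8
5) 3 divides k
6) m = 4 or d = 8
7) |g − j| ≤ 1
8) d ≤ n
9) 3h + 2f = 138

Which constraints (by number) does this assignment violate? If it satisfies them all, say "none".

None — every constraint holds.

1) m = 5, not > 7; antecedent false, conditional vacuously true  yes
2) m = 5 = 5 (first disjunct)  yes
3) |30 − 3| = 27  yes
4) 8 / 8 = 1, so 8 divides 8  yes
5) 3 / 3 = 1, so 3 divides 3  yes
6) m = 5 ≠ 4, but d = 8 = 8 (second disjunct)  yes
7) |4 − 3| = 1; 1 ≤ 1  yes
8) d = 8, n = 25; 8 ≤ 25  yes
9) 3h + 2f = 3(26) + 2(30) = 138  yes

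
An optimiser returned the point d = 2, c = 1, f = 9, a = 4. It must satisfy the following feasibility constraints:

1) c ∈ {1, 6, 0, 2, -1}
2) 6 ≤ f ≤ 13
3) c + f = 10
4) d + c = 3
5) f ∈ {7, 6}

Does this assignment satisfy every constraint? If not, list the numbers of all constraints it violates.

Violated: 5.

1) c = 1 is in {1, 6, 0, 2, -1} — holds.
2) f = 9 lies in [6, 13] — holds.
3) c + f = 1 + 9 = 10 — holds.
4) d + c = 2 + 1 = 3 — holds.
5) f = 9 is not in {7, 6} — fails.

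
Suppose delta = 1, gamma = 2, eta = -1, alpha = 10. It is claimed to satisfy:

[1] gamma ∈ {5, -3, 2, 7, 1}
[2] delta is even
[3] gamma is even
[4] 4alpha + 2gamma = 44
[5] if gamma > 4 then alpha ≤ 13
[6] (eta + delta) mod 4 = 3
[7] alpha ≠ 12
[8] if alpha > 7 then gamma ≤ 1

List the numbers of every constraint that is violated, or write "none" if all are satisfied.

Violated: 2, 6, and 8.

[1] gamma = 2 is in {5, -3, 2, 7, 1}  ✔
[2] delta = 1 is odd  ✘
[3] gamma = 2 is even  ✔
[4] 4alpha + 2gamma = 4(10) + 2(2) = 44  ✔
[5] gamma = 2, not > 4; antecedent false, conditional vacuously true  ✔
[6] eta + delta = 0; 0 mod 4 = 0, not 3  ✘
[7] alpha = 10, and 10 ≠ 12  ✔
[8] alpha = 10 > 7, so we need gamma ≤ 1; but gamma = 2 > 1  ✘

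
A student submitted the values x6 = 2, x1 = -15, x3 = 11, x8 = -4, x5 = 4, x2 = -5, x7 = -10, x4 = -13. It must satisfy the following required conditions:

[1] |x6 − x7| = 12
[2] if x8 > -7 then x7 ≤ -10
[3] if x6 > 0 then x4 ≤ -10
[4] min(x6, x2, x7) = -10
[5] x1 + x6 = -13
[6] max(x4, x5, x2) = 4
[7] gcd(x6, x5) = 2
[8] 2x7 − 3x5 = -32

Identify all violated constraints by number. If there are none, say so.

Yes — all constraints hold.

[1] |2 − (-10)| = 12  ✔
[2] x8 = -4 > -7, so we need x7 ≤ -10; x7 = -10 ≤ -10  ✔
[3] x6 = 2 > 0, so we need x4 ≤ -10; x4 = -13 ≤ -10  ✔
[4] min(2, -5, -10) = -10  ✔
[5] x1 + x6 = -15 + 2 = -13  ✔
[6] max(-13, 4, -5) = 4  ✔
[7] gcd(2, 4) = 2  ✔
[8] 2x7 − 3x5 = 2(-10) − 3(4) = -32  ✔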